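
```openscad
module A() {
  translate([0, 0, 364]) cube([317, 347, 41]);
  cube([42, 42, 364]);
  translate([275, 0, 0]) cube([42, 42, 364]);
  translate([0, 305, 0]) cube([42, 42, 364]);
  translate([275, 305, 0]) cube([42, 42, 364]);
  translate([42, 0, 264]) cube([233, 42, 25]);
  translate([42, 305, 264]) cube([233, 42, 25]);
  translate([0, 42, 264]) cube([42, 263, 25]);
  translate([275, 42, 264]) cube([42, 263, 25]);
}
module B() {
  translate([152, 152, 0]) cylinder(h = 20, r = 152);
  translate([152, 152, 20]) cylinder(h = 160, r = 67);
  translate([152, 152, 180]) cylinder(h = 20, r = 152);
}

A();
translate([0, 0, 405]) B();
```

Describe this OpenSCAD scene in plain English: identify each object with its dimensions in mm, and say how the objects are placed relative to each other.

A is a four-legged stool. The seat is 317×347 mm, 41 mm thick, top at z = 405 mm. It stands on four square legs, each 42×42 mm in cross-section, from z = 0 to the seat underside, each flush with a corner of the seat. Four stretchers, 42 mm wide and 25 mm tall, connect adjacent legs with their undersides at z = 264 mm, each running between the inner faces of the legs it joins and aligned with the legs' outer faces on the other axis.

B is a spool: two coaxial disc flanges of radius 152 mm and thickness 20 mm, joined by a core cylinder of radius 67 mm and height 160 mm. The lower flange rests on z = 0 and the three cylinders share a vertical axis.

The spool is on top of the stool.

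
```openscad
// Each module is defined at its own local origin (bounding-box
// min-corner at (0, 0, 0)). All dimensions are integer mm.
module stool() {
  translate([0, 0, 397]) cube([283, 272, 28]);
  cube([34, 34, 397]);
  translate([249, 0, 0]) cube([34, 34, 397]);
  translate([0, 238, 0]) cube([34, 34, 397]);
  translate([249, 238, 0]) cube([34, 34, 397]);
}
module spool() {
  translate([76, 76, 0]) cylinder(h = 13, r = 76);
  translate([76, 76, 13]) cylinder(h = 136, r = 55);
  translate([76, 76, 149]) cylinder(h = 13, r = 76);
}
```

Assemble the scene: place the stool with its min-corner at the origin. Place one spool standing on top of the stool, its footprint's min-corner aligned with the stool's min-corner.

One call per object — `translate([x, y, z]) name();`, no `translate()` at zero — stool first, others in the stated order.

stool();
translate([0, 0, 425]) spool();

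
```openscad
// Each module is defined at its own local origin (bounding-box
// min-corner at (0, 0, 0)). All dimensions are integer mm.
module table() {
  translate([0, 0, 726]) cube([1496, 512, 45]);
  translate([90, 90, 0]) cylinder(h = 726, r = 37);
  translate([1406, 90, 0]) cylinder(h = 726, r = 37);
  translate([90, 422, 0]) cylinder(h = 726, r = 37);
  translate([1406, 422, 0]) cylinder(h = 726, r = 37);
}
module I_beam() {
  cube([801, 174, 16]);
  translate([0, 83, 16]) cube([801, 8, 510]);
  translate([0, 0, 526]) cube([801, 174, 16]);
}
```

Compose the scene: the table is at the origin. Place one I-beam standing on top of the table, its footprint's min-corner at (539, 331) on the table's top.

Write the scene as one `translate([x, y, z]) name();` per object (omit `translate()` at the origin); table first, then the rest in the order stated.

table();
translate([539, 331, 771]) I_beam();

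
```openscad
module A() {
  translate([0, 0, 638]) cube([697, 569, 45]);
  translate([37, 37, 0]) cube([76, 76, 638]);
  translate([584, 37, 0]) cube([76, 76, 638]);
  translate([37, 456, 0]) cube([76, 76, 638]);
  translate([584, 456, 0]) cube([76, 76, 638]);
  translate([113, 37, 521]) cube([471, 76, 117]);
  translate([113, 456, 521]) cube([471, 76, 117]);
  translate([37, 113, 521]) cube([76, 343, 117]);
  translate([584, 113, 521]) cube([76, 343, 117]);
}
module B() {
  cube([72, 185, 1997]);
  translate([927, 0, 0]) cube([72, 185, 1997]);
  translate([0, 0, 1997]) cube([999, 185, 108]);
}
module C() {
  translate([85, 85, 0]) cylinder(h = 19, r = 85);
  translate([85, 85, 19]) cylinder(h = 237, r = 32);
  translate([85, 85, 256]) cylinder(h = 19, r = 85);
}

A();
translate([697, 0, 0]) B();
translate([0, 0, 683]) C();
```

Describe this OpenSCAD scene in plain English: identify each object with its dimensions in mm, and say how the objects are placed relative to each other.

A is a rectangular dining table. The top is 697×569×45 mm with its upper surface at z = 683 mm. It stands on four 76×76 mm square legs, each inset 37 mm from the nearest pair of top edges, running from the floor to the underside of the top. Four apron rails, 76 mm thick and 117 mm tall, run between adjacent legs with their top edges flush with the underside of the top and their outer faces flush with the legs' outer faces.

B is a door frame. The clear opening is 855 mm wide and 1997 mm high. Two 72 mm wide jambs, 185 mm deep, stand either side of the opening from the floor to the top of the opening. A 108 mm thick head sits across the top of both jambs, spanning the full outside width of the frame.

C is a spool: two coaxial disc flanges of radius 85 mm and thickness 19 mm, joined by a core cylinder of radius 32 mm and height 237 mm. The lower flange rests on z = 0 and the three cylinders share a vertical axis.

The door frame is against the table's +x side, with their −y faces flush. The spool is on top of the table.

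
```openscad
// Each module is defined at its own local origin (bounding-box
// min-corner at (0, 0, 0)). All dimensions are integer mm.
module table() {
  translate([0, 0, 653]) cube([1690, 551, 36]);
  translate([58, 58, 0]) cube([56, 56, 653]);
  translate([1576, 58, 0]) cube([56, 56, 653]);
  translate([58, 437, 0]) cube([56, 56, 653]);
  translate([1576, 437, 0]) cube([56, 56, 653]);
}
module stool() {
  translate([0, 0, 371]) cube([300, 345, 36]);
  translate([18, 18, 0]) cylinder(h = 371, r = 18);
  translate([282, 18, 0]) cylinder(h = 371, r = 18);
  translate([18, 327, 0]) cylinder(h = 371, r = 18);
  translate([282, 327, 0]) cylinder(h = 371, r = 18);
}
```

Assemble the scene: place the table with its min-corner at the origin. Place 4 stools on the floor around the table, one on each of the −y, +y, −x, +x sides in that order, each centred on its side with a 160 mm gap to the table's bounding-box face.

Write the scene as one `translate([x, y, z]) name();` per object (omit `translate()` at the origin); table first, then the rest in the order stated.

table();
translate([695, -505, 0]) stool();
translate([695, 711, 0]) stool();
translate([-460, 103, 0]) stool();
translate([1850, 103, 0]) stool();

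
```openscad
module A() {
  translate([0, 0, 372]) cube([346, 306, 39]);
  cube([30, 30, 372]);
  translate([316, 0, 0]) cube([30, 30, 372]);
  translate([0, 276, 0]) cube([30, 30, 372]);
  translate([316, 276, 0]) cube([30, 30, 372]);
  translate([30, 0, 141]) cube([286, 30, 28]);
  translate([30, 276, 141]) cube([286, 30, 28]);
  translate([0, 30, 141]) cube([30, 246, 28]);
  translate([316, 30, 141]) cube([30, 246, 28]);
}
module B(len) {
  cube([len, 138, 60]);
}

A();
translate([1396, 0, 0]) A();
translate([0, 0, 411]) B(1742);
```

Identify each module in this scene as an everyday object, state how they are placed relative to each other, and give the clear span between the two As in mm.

Second stool starts at x = 1396; first ends at x = 346; clear span = 1396 − 346 = 1050 mm.

A is a stool. B is a beam. A beam spans the tops of two stools. The clear span between the two stools is 1050 mm.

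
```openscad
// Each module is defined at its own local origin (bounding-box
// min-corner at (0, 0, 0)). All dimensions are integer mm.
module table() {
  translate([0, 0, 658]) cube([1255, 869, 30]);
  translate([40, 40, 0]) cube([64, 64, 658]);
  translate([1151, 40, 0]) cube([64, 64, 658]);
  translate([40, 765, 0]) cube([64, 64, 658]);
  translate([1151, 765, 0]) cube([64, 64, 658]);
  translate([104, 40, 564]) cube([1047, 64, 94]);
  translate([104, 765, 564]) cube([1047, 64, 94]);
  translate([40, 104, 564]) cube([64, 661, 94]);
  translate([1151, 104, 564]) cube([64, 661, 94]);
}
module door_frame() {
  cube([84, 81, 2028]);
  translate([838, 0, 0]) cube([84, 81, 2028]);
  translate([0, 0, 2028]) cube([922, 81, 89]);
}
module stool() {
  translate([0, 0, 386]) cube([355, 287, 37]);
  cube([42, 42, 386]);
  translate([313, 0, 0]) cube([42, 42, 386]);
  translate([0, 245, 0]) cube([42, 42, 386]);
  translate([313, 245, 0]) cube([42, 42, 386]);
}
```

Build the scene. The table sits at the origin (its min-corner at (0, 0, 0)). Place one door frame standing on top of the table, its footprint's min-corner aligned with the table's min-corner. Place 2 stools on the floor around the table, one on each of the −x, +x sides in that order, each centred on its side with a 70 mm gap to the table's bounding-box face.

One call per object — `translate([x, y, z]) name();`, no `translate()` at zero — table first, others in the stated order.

table();
translate([0, 0, 688]) door_frame();
translate([-425, 291, 0]) stool();
translate([1325, 291, 0]) stool();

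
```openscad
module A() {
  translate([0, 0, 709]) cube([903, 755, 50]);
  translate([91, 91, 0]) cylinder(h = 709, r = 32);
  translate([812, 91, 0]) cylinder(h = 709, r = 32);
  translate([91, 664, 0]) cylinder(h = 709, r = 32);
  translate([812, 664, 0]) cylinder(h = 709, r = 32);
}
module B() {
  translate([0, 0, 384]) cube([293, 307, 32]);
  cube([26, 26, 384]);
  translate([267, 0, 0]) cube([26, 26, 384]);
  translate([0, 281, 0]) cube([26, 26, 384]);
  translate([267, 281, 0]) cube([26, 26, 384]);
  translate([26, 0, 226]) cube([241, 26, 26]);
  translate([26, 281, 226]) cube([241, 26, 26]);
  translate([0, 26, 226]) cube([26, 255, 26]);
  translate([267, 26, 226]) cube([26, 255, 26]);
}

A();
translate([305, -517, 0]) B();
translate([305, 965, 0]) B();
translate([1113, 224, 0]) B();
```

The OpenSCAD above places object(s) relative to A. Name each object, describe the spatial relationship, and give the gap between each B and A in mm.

Each stool's nearest face is 210 mm from the table's bounding box.

A is a table. B is a stool. Three stools sit around the table at the −y, +y, +x sides. The gap between each stool and the table is 210 mm.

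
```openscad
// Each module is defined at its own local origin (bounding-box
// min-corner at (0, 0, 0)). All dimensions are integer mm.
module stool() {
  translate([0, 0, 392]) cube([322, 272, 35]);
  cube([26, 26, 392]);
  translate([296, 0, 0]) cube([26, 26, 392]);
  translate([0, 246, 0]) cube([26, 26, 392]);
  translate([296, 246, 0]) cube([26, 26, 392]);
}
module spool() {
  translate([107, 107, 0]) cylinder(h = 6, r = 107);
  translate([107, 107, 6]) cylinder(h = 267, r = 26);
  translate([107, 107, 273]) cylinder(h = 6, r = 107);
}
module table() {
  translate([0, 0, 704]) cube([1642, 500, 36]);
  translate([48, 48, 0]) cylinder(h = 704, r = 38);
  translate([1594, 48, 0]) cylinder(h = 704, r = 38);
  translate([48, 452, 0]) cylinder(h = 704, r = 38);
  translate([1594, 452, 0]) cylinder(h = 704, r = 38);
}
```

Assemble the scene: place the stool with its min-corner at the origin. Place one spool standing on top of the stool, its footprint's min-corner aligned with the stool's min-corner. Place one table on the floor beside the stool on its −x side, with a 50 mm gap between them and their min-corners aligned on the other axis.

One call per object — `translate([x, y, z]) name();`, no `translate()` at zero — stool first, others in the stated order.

stool();
translate([0, 0, 427]) spool();
translate([-1692, 0, 0]) table();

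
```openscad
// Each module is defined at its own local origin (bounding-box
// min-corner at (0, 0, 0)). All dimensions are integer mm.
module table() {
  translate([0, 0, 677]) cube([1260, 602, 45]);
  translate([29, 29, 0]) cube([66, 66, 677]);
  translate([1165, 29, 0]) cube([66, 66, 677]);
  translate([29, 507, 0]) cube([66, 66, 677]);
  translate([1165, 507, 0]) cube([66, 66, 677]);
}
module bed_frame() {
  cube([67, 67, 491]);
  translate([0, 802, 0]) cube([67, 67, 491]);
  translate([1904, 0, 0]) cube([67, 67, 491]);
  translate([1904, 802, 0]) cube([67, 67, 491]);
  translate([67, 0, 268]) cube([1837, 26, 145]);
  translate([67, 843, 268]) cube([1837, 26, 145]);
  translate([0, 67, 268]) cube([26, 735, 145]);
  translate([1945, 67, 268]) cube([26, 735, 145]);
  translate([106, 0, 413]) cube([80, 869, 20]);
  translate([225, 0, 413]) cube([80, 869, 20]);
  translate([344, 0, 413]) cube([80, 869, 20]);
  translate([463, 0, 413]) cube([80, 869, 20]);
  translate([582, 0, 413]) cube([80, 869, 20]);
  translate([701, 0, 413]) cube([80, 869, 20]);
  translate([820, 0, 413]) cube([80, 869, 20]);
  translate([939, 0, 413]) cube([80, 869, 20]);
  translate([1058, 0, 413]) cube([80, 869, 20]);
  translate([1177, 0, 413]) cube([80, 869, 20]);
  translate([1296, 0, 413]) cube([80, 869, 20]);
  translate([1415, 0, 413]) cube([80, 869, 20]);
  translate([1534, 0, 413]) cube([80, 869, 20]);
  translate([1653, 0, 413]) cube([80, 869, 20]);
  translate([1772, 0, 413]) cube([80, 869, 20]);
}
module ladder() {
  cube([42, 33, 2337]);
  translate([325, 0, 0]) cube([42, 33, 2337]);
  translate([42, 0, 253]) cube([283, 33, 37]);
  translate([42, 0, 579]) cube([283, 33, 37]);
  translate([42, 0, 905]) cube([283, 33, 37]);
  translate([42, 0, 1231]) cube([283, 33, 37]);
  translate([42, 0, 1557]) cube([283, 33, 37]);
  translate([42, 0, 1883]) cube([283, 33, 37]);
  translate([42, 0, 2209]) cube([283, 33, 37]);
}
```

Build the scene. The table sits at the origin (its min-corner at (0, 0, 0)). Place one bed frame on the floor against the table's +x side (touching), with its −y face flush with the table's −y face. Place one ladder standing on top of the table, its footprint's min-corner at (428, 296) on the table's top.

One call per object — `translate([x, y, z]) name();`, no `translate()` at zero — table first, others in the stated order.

table();
translate([1260, 0, 0]) bed_frame();
translate([428, 296, 722]) ladder();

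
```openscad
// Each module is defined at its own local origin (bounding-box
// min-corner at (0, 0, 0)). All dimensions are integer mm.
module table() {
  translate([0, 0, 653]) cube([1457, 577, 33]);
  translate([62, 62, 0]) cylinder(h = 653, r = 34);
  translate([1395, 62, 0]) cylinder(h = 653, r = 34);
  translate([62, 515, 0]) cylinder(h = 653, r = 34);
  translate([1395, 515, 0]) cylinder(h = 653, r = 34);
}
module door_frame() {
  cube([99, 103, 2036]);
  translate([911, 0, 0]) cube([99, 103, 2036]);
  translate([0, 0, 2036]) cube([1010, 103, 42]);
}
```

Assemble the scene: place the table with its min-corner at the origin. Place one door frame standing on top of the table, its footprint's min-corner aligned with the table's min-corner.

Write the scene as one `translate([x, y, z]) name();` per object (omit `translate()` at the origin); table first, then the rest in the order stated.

table();
translate([0, 0, 686]) door_frame();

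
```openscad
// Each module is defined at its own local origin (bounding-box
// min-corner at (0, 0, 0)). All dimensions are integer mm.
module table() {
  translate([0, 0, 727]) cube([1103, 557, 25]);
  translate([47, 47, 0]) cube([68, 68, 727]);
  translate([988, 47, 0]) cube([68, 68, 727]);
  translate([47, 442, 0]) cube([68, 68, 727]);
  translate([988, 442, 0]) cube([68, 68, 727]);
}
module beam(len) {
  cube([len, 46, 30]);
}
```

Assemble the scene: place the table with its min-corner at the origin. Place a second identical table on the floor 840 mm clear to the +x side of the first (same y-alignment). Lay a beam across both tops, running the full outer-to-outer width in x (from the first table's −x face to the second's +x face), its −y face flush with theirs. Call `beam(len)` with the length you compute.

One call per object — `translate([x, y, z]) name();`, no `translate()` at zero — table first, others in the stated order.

table();
translate([1943, 0, 0]) table();
translate([0, 0, 752]) beam(3046);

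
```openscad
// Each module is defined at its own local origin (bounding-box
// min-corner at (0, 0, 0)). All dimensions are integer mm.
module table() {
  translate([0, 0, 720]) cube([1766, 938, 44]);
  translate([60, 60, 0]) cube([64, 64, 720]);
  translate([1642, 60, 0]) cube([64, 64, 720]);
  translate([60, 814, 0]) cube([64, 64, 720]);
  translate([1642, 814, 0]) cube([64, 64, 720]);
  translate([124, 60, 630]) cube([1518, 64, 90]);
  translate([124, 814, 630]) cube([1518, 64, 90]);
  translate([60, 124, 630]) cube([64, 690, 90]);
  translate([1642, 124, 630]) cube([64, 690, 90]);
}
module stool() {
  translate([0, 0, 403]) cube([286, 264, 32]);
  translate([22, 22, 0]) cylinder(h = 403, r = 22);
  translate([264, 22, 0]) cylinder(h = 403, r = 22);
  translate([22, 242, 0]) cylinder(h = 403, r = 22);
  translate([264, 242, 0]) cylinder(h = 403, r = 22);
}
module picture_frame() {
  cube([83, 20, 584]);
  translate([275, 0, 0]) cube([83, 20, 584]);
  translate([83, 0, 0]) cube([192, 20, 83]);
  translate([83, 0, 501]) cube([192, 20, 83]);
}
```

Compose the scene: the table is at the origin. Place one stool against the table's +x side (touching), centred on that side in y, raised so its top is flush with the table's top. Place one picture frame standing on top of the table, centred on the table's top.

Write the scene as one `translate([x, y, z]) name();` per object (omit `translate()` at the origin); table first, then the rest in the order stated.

table();
translate([1766, 337, 329]) stool();
translate([704, 459, 764]) picture_frame();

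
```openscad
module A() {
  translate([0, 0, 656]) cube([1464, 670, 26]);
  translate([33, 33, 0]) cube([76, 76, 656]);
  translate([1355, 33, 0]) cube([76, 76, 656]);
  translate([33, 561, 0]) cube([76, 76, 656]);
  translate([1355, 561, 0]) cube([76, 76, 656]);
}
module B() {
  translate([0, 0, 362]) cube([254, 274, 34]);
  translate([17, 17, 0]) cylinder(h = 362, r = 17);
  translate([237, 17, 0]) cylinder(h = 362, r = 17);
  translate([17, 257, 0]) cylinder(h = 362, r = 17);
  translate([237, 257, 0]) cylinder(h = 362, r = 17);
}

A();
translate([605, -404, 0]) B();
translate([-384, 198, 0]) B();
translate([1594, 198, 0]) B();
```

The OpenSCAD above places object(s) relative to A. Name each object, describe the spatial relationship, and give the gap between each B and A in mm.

A is a table. B is a stool. Three stools sit around the table at the −y, −x, +x sides. The gap between each stool and the table is 130 mm.

Each stool's nearest face is 130 mm from the table's bounding box.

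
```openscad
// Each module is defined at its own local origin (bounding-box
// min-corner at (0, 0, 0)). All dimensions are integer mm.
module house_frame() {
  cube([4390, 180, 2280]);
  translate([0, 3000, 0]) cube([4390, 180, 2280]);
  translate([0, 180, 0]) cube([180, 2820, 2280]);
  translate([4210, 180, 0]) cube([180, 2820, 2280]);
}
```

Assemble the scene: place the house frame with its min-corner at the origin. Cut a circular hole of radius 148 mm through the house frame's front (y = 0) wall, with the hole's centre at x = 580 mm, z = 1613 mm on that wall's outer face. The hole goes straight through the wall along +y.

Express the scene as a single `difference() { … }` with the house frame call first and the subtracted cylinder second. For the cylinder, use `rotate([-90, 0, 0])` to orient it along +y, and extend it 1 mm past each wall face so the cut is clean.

difference() {
  house_frame();
  translate([580, -1, 1613]) rotate([-90, 0, 0]) cylinder(h = 182, r = 148);
}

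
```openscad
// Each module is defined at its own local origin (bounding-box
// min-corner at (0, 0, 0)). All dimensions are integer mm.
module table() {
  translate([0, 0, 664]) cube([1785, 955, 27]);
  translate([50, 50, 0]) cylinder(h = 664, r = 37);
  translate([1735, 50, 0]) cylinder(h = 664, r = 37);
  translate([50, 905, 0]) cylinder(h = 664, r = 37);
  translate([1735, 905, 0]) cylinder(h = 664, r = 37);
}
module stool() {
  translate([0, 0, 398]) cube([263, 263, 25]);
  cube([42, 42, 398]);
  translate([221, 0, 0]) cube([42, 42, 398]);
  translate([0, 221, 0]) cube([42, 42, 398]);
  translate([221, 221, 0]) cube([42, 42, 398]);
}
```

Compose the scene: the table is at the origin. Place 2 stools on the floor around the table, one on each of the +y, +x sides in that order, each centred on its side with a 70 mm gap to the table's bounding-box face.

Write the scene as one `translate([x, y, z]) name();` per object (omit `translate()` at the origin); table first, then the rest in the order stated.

table();
translate([761, 1025, 0]) stool();
translate([1855, 346, 0]) stool();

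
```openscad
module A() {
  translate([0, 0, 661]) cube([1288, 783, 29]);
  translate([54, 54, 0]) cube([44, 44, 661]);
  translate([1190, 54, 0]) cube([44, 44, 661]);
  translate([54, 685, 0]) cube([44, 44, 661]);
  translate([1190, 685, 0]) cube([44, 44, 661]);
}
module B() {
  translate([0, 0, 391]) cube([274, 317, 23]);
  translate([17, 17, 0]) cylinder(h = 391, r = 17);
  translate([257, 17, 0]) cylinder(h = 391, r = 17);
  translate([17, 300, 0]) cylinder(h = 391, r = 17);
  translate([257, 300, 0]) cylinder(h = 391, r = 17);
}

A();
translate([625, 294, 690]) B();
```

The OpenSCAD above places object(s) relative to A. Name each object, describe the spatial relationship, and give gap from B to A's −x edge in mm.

The stool's min-x is at 625; the table's min-x is 0; gap = 625 mm.

A is a table. B is a stool. The stool is on top of the table. The gap from the stool to the table's −x edge is 625 mm.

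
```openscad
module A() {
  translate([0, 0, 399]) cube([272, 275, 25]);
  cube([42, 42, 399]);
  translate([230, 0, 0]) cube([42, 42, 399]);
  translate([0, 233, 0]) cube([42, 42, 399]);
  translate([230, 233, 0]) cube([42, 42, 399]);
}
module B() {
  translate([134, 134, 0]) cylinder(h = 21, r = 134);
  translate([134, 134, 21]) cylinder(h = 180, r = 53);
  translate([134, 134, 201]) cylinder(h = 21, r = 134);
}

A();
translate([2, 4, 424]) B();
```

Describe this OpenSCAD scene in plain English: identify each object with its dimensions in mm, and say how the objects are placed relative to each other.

A is a simple wooden stool: a rectangular seat 272 mm (x) by 275 mm (y), 25 mm thick, top face at z = 424 mm, on four square legs, each 42×42 mm in cross-section. The legs rest on z = 0, each flush with a corner of the seat.

B is a spool: two coaxial disc flanges of radius 134 mm and thickness 21 mm, joined by a core cylinder of radius 53 mm and height 180 mm. The lower flange rests on z = 0 and the three cylinders share a vertical axis.

The spool is on top of the stool.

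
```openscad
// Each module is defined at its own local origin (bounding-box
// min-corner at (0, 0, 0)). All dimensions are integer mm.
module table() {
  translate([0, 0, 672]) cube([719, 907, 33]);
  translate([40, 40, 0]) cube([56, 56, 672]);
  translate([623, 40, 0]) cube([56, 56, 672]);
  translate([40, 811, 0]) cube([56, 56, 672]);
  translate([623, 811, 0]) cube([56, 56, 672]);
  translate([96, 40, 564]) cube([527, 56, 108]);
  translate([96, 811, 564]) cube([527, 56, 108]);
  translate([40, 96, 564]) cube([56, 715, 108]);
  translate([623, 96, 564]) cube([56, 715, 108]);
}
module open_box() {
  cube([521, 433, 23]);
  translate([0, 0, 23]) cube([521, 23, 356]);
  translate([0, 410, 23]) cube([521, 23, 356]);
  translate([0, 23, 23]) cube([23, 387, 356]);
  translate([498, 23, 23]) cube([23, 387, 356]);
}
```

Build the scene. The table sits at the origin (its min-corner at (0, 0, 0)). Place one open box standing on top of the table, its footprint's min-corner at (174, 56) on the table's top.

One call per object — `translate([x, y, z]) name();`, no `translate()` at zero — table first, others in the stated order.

table();
translate([174, 56, 705]) open_box();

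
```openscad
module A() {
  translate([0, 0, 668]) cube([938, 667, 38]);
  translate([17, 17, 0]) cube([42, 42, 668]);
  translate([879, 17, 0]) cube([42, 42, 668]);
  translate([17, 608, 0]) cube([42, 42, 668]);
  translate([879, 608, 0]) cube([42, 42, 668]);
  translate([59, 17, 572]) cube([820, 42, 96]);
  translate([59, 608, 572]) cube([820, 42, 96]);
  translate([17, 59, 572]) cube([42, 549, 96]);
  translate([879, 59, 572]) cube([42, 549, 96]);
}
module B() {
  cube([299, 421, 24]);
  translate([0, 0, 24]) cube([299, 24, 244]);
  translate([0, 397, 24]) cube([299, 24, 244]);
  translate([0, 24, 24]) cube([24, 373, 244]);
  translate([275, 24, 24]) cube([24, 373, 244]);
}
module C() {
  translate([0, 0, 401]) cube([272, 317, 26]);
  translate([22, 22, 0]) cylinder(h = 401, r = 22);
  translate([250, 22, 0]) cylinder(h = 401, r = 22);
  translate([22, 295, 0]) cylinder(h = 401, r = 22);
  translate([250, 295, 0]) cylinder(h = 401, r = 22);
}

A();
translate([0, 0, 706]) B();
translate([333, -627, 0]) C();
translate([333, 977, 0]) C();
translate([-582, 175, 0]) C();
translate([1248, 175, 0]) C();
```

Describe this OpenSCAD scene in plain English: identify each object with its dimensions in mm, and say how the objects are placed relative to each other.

A is a table: top 938 mm (x) × 667 mm (y), 38 mm thick, upper face at z = 706 mm, on four 42×42 mm square legs, each inset 17 mm from the nearest pair of top edges, running from z = 0 to the bottom of the top. Four apron rails, 42 mm thick and 96 mm tall, run between adjacent legs with their top edges flush with the underside of the top and their outer faces flush with the legs' outer faces.

B is an open-topped rectangular box: outside dimensions 299×421×268 mm, with a uniform wall and base thickness of 24 mm. The base is a full 299×421 slab on the floor; four walls sit on top of the base. The front and back walls (the −y and +y sides) span the full width; the two side walls fit between them.

C is a four-legged stool. The seat is a 272×317×26 mm slab whose top surface is at z = 427 mm; four round legs, each 44 mm in diameter, run from the floor (z = 0) to the underside of the seat, each leg's axis is inset half a diameter from the nearest pair of seat edges (so the leg's bounding box is flush with the corner).

The open box is on top of the table. Four stools sit around the table at the −y, +y, −x, +x sides.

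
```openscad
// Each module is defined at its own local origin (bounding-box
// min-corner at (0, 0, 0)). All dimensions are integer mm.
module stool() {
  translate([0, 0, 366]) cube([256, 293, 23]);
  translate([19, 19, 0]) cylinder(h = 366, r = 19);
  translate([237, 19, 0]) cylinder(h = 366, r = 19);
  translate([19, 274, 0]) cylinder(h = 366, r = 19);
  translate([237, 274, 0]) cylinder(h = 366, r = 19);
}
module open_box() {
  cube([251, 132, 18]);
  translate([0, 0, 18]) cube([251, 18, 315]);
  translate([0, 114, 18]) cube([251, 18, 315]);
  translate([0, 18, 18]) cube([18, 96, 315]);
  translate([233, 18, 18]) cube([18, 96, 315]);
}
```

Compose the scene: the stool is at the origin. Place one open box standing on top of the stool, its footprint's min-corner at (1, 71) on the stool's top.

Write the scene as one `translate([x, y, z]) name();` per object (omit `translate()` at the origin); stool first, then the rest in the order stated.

stool();
translate([1, 71, 389]) open_box();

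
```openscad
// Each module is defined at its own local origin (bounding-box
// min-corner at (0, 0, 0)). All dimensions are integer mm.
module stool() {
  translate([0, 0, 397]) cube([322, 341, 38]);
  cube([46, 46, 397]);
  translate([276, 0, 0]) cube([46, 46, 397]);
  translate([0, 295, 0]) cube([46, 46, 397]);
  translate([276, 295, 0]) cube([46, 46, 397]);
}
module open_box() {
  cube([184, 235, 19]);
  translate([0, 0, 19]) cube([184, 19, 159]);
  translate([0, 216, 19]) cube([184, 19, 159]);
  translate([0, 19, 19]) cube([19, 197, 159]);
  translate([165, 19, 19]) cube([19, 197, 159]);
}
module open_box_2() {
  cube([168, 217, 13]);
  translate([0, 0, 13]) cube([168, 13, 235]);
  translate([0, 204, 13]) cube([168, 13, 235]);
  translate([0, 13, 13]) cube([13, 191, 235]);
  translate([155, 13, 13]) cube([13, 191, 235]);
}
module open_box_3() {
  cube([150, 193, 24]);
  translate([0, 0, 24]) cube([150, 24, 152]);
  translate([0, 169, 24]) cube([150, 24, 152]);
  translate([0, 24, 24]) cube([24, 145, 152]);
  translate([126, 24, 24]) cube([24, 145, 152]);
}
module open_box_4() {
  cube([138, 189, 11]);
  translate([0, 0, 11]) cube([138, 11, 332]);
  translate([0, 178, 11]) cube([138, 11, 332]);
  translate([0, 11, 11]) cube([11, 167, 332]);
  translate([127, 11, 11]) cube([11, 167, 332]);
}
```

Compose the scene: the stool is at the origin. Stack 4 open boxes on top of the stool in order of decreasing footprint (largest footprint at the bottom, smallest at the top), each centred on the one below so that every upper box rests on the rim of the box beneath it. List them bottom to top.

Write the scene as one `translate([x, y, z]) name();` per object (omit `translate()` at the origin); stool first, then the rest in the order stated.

stool();
translate([69, 53, 435]) open_box();
translate([77, 62, 613]) open_box_2();
translate([86, 74, 861]) open_box_3();
translate([92, 76, 1037]) open_box_4();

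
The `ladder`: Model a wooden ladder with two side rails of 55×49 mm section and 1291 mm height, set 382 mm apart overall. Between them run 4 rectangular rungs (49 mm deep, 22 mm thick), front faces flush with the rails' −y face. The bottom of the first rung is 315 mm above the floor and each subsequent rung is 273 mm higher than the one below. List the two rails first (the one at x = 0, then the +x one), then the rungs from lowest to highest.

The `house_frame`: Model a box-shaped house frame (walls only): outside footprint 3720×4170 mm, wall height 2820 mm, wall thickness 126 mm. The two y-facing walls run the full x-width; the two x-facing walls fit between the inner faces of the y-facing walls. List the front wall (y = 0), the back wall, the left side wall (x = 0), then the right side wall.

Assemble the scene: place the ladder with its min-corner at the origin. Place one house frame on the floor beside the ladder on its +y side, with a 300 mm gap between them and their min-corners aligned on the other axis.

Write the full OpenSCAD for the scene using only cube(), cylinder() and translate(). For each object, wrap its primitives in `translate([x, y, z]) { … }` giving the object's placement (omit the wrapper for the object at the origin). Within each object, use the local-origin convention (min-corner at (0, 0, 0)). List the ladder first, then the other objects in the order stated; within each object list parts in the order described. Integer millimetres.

cube([55, 49, 1291]);
translate([327, 0, 0]) cube([55, 49, 1291]);
translate([55, 0, 315]) cube([272, 49, 22]);
translate([55, 0, 588]) cube([272, 49, 22]);
translate([55, 0, 861]) cube([272, 49, 22]);
translate([55, 0, 1134]) cube([272, 49, 22]);
translate([0, 349, 0]) {
  cube([3720, 126, 2820]);
  translate([0, 4044, 0]) cube([3720, 126, 2820]);
  translate([0, 126, 0]) cube([126, 3918, 2820]);
  translate([3594, 126, 0]) cube([126, 3918, 2820]);
}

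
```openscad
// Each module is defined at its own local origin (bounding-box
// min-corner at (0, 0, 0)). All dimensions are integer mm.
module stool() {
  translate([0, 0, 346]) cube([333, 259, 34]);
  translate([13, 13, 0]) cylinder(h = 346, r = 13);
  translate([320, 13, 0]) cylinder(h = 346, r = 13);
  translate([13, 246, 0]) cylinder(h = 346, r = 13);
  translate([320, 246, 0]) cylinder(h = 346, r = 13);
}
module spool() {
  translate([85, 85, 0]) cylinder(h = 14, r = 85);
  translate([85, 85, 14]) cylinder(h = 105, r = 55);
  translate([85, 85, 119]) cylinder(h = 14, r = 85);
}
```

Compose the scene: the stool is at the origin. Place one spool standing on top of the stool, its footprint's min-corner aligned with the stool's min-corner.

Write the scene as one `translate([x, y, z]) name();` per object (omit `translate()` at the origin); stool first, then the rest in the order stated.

stool();
translate([0, 0, 380]) spool();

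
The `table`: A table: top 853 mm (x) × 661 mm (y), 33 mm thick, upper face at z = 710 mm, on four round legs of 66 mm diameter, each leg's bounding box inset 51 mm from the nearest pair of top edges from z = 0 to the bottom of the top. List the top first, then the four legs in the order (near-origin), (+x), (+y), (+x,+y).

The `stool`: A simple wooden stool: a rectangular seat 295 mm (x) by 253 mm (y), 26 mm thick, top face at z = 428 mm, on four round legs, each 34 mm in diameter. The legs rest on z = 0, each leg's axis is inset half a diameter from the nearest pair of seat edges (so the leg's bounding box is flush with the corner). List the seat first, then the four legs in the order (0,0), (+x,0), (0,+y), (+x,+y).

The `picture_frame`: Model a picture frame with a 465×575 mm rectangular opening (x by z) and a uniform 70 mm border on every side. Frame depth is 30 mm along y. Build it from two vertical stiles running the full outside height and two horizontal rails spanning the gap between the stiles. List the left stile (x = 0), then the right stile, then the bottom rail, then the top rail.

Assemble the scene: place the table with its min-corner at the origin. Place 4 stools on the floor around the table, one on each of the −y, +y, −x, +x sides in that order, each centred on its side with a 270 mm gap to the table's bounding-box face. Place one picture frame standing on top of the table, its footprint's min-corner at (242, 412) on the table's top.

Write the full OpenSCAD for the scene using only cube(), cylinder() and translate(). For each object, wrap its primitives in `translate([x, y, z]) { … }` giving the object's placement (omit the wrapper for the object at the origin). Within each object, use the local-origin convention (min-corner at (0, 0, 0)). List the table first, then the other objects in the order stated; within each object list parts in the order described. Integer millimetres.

translate([0, 0, 677]) cube([853, 661, 33]);
translate([84, 84, 0]) cylinder(h = 677, r = 33);
translate([769, 84, 0]) cylinder(h = 677, r = 33);
translate([84, 577, 0]) cylinder(h = 677, r = 33);
translate([769, 577, 0]) cylinder(h = 677, r = 33);
translate([279, -523, 0]) {
  translate([0, 0, 402]) cube([295, 253, 26]);
  translate([17, 17, 0]) cylinder(h = 402, r = 17);
  translate([278, 17, 0]) cylinder(h = 402, r = 17);
  translate([17, 236, 0]) cylinder(h = 402, r = 17);
  translate([278, 236, 0]) cylinder(h = 402, r = 17);
}
translate([279, 931, 0]) {
  translate([0, 0, 402]) cube([295, 253, 26]);
  translate([17, 17, 0]) cylinder(h = 402, r = 17);
  translate([278, 17, 0]) cylinder(h = 402, r = 17);
  translate([17, 236, 0]) cylinder(h = 402, r = 17);
  translate([278, 236, 0]) cylinder(h = 402, r = 17);
}
translate([-565, 204, 0]) {
  translate([0, 0, 402]) cube([295, 253, 26]);
  translate([17, 17, 0]) cylinder(h = 402, r = 17);
  translate([278, 17, 0]) cylinder(h = 402, r = 17);
  translate([17, 236, 0]) cylinder(h = 402, r = 17);
  translate([278, 236, 0]) cylinder(h = 402, r = 17);
}
translate([1123, 204, 0]) {
  translate([0, 0, 402]) cube([295, 253, 26]);
  translate([17, 17, 0]) cylinder(h = 402, r = 17);
  translate([278, 17, 0]) cylinder(h = 402, r = 17);
  translate([17, 236, 0]) cylinder(h = 402, r = 17);
  translate([278, 236, 0]) cylinder(h = 402, r = 17);
}
translate([242, 412, 710]) {
  cube([70, 30, 715]);
  translate([535, 0, 0]) cube([70, 30, 715]);
  translate([70, 0, 0]) cube([465, 30, 70]);
  translate([70, 0, 645]) cube([465, 30, 70]);
}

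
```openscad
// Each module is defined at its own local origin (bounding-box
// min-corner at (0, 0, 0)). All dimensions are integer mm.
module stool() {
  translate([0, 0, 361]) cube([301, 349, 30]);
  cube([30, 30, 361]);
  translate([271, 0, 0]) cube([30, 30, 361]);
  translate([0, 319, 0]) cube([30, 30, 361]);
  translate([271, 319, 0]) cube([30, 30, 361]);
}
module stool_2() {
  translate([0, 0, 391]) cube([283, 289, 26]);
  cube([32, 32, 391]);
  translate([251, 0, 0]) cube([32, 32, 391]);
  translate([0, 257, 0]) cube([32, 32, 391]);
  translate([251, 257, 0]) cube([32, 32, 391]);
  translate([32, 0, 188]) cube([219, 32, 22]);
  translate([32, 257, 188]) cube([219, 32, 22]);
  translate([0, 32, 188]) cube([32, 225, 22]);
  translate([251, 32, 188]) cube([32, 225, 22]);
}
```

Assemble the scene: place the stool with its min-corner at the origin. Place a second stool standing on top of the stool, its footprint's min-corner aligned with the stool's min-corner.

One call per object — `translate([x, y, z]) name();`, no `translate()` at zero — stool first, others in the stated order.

stool();
translate([0, 0, 391]) stool_2();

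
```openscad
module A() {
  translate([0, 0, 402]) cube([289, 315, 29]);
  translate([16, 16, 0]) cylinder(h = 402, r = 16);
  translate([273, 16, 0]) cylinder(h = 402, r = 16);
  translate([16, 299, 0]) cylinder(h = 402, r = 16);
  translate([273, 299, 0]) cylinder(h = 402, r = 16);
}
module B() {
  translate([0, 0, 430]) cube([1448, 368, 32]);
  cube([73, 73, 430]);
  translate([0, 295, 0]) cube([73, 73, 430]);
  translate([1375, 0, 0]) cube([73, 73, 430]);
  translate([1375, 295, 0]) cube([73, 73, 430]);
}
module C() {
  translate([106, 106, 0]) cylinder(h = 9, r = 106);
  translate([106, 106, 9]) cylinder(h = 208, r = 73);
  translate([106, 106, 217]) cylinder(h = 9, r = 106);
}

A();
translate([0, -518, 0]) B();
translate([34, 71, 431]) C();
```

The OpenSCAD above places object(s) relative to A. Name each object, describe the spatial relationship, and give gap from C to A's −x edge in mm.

A is a stool. B is a bench. C is a spool. The bench is on the floor beside the stool on its −y side. The spool is on top of the stool. The gap from the spool to the stool's −x edge is 34 mm.

The spool's min-x is at 34; the stool's min-x is 0; gap = 34 mm.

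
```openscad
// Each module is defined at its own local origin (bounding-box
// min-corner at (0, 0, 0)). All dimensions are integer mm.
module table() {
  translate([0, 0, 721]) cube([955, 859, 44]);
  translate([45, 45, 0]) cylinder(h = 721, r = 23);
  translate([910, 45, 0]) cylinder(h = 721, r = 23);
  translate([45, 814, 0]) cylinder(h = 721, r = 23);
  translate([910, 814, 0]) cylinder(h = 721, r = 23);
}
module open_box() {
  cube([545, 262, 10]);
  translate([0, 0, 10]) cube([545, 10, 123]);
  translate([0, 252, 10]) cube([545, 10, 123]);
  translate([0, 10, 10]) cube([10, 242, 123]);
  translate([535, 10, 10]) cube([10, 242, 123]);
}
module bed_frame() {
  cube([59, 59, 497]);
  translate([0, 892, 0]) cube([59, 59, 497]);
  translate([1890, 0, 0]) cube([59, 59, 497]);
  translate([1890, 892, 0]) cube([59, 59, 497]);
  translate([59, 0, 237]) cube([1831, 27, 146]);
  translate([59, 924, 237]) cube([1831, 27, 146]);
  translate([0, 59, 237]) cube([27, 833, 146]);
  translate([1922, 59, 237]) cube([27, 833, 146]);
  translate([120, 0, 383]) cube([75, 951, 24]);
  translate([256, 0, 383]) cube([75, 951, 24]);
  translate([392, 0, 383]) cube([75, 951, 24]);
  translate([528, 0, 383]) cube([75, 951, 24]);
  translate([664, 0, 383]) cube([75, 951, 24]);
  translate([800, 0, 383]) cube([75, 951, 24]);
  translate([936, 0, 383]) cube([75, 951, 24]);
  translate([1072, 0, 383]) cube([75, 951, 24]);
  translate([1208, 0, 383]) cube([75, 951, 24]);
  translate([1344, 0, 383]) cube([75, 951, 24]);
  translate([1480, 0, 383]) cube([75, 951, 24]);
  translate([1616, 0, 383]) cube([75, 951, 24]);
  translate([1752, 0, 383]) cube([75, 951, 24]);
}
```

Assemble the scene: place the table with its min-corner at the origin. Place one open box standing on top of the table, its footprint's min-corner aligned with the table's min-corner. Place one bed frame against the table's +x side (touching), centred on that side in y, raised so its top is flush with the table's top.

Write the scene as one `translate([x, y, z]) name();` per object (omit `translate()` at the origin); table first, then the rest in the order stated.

table();
translate([0, 0, 765]) open_box();
translate([955, -46, 268]) bed_frame();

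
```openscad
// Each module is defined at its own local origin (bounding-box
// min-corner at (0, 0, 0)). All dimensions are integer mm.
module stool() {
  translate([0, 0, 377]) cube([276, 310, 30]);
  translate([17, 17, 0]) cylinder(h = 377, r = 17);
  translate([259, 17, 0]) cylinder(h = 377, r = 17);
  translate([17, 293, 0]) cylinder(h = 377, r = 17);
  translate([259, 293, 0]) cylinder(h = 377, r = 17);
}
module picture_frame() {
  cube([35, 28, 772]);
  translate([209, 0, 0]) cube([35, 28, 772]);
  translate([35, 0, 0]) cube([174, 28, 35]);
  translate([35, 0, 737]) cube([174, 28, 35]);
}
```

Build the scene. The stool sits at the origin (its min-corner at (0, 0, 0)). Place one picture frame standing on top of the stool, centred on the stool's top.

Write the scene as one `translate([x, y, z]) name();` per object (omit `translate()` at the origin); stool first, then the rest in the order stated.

stool();
translate([16, 141, 407]) picture_frame();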